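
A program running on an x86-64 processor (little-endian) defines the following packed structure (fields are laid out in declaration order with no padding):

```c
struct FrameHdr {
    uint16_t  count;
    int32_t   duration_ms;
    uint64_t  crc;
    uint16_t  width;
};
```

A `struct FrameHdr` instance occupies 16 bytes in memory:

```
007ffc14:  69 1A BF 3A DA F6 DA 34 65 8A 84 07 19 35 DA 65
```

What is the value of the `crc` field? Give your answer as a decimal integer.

3826097624266912986

`crc` follows `count` (2 B), `duration_ms` (4 B), so it starts at offset 2 + 4 = 6 and occupies 8 bytes.
Bytes at offsets 6..13: DA 34 65 8A 84 07 19 35.
Little-endian: lowest address holds the least-significant byte.
Reassemble most-significant byte first: 35 19 07 84 8A 65 34 DA → 0x351907848A6534DA.
0x351907848A6534DA = 3826097624266912986.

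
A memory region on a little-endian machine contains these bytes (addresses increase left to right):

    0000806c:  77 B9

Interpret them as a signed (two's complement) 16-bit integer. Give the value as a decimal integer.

Little-endian: lowest address holds the least-significant byte.
Reassemble most-significant byte first: B9 77 → 0xB977.
Top bit is set, so as a signed 16-bit value this is 0xB977 − 2^16 = -18057.

-18057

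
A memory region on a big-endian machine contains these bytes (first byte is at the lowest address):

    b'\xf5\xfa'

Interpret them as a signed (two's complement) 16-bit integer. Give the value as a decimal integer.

-2566

In big-endian order the high byte comes first in memory.
The bytes are already most-significant first: 0xF5FA.
Top bit is set, so as a signed 16-bit value this is 0xF5FA − 2^16 = -2566.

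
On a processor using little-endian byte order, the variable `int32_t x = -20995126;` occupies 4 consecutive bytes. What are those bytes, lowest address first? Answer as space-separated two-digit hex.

Two's complement of -20995126 in 32 bits: 20995126 = 0x01405C36; invert → 0xFEBFA3C9; add 1 → 0xFEBFA3CA.
Split into bytes (most-significant first): FE BF A3 CA.
Little-endian stores the least-significant byte at the lowest address.
So at ascending addresses the bytes are CA A3 BF FE.

CA A3 BF FE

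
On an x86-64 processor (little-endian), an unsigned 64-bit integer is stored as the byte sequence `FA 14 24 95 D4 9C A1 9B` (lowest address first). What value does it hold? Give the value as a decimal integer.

Little-endian stores the least-significant byte at the lowest address.
Reassemble most-significant byte first: 9B A1 9C D4 95 24 14 FA → 0x9BA19CD4952414FA.
0x9BA19CD4952414FA = 11214416983978415354.

11214416983978415354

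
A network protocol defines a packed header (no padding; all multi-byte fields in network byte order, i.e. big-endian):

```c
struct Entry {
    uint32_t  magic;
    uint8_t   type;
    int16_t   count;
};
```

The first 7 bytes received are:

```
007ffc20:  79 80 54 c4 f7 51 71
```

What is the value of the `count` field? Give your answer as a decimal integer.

`count` follows `magic` (4 B), `type` (1 B), so it starts at offset 4 + 1 = 5 and occupies 2 bytes.
Bytes at offsets 5..6: 51 71.
In big-endian order the high byte comes first in memory.
The bytes are already most-significant first: 0x5171.
0x5171 = 20849.

20849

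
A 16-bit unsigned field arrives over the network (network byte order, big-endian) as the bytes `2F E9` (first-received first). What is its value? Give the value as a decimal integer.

In big-endian order the high byte comes first in memory.
The bytes are already most-significant first: 0x2FE9.
0x2FE9 = 12265.

12265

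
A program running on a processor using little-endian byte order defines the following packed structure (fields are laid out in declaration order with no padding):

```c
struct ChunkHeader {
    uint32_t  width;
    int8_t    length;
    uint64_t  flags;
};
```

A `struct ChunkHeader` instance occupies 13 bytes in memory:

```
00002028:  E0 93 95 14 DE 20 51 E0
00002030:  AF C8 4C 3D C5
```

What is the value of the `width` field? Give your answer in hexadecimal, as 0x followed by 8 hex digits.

`width` is the first field, at byte offset 0, occupying 4 bytes.
Bytes at offsets 0..3: E0 93 95 14.
Little-endian: lowest address holds the least-significant byte.
Reassemble most-significant byte first: 14 95 93 E0 → 0x149593E0.

0x149593E0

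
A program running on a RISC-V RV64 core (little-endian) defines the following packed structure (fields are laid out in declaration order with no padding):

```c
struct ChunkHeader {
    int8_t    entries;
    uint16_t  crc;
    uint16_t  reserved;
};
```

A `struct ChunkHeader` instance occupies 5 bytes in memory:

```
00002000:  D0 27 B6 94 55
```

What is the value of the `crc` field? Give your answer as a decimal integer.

`crc` follows `entries` (1 byte), so it starts at byte offset 1 and occupies 2 bytes.
Bytes at offsets 1..2: 27 B6.
Little-endian: lowest address holds the least-significant byte.
Reassemble most-significant byte first: B6 27 → 0xB627.
0xB627 = 46631.

46631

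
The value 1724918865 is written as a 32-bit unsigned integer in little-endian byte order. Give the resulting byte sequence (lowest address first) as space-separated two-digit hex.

51 2C D0 66

1724918865 in hexadecimal, padded to 32 bits, is 0x66D02C51.
Split into bytes (most-significant first): 66 D0 2C 51.
In little-endian order the low byte comes first in memory.
So at ascending addresses the bytes are 51 2C D0 66.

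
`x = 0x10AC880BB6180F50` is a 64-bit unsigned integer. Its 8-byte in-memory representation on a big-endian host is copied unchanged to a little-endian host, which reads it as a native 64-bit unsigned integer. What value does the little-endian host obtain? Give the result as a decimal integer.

Stored big-endian, the bytes at ascending addresses are 10 AC 88 0B B6 18 0F 50.
Read back as little-endian, the first byte is least significant, giving 0x500F18B60B88AC10.
0x500F18B60B88AC10 = 5768856817841515536.

5768856817841515536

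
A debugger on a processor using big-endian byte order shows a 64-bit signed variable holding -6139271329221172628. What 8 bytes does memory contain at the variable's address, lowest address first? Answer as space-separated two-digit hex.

AA CC ED 40 DA 08 22 6C

Two's complement of -6139271329221172628 in 64 bits: 6139271329221172628 = 0x553312BF25F7DD94; invert → 0xAACCED40DA08226B; add 1 → 0xAACCED40DA08226C.
Split into bytes (most-significant first): AA CC ED 40 DA 08 22 6C.
Big-endian: lowest address holds the most-significant byte.
So the memory order matches the most-significant-first order: AA CC ED 40 DA 08 22 6C.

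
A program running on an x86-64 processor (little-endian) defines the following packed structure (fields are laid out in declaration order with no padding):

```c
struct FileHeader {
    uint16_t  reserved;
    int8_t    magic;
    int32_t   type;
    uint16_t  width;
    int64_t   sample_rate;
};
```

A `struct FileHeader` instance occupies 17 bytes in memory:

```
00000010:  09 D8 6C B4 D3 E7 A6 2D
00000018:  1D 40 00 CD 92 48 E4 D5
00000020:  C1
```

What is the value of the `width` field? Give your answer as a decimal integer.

7469

`width` follows `reserved` (2 B), `magic` (1 B), `type` (4 B), so it starts at offset 2 + 1 + 4 = 7 and occupies 2 bytes.
Bytes at offsets 7..8: 2D 1D.
In little-endian order the low byte comes first in memory.
Reassemble most-significant byte first: 1D 2D → 0x1D2D.
0x1D2D = 7469.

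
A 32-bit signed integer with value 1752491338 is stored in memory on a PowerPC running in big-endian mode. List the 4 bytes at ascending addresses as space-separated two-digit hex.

68 74 E5 4A

1752491338 in hexadecimal, padded to 32 bits, is 0x6874E54A.
Split into bytes (most-significant first): 68 74 E5 4A.
Big-endian: lowest address holds the most-significant byte.
So the memory order matches the most-significant-first order: 68 74 E5 4A.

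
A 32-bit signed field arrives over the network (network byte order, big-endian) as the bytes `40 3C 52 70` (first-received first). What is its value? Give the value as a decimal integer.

1077695088

Big-endian: lowest address holds the most-significant byte.
The bytes are already most-significant first: 0x403C5270.
0x403C5270 = 1077695088.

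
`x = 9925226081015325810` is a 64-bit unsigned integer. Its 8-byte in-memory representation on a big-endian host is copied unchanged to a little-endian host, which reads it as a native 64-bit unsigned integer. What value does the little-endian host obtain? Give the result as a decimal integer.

8242815311657352585

9925226081015325810 in 64-bit hexadecimal is 0x89BD7C88DA5C6472.
Stored big-endian, the bytes at ascending addresses are 89 BD 7C 88 DA 5C 64 72.
Read back as little-endian, the first byte is least significant, giving 0x72645CDA887CBD89.
0x72645CDA887CBD89 = 8242815311657352585.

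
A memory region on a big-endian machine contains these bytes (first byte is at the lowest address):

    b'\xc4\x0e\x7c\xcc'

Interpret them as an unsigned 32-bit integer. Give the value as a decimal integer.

3289283788

Big-endian stores the most-significant byte at the lowest address.
The bytes are already most-significant first: 0xC40E7CCC.
0xC40E7CCC = 3289283788.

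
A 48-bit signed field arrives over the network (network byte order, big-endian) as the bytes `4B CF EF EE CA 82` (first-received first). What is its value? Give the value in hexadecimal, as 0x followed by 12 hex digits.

Big-endian stores the most-significant byte at the lowest address.
The bytes are already most-significant first: 0x4BCFEFEECA82.

0x4BCFEFEECA82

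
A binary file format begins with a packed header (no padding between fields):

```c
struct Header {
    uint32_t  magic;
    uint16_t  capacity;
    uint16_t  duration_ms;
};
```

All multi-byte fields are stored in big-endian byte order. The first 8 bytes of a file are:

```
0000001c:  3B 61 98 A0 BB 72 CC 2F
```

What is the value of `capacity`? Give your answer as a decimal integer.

47986

`capacity` follows `magic` (4 bytes), so it starts at byte offset 4 and occupies 2 bytes.
Bytes at offsets 4..5: BB 72.
Big-endian: lowest address holds the most-significant byte.
The bytes are already most-significant first: 0xBB72.
0xBB72 = 47986.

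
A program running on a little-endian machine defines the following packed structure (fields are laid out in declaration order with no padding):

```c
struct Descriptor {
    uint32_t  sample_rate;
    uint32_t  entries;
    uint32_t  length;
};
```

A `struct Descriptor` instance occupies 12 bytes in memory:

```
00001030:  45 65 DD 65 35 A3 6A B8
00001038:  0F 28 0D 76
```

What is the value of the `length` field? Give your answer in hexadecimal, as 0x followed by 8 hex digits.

`length` follows `sample_rate` (4 B), `entries` (4 B), so it starts at offset 4 + 4 = 8 and occupies 4 bytes.
Bytes at offsets 8..11: 0F 28 0D 76.
Little-endian: lowest address holds the least-significant byte.
Reassemble most-significant byte first: 76 0D 28 0F → 0x760D280F.

0x760D280F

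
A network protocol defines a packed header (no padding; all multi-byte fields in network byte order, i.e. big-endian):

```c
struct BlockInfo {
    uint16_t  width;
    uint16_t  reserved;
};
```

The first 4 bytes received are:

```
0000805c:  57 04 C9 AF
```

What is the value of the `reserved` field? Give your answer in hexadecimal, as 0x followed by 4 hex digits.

`reserved` follows `width` (2 bytes), so it starts at byte offset 2 and occupies 2 bytes.
Bytes at offsets 2..3: C9 AF.
Big-endian stores the most-significant byte at the lowest address.
The bytes are already most-significant first: 0xC9AF.

0xC9AF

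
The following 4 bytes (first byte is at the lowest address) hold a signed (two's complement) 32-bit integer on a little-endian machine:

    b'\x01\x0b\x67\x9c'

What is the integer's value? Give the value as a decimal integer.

-1670968575

Little-endian stores the least-significant byte at the lowest address.
Reassemble most-significant byte first: 9C 67 0B 01 → 0x9C670B01.
Top bit is set, so as a signed 32-bit value this is 0x9C670B01 − 2^32 = -1670968575.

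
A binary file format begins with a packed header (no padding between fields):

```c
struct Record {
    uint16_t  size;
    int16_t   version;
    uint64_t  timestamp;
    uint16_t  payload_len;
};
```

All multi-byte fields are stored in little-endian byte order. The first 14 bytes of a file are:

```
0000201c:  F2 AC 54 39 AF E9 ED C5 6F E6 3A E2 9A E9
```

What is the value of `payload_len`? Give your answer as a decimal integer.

59802

`payload_len` follows `size` (2 B), `version` (2 B), `timestamp` (8 B), so it starts at offset 2 + 2 + 8 = 12 and occupies 2 bytes.
Bytes at offsets 12..13: 9A E9.
Little-endian: lowest address holds the least-significant byte.
Reassemble most-significant byte first: E9 9A → 0xE99A.
0xE99A = 59802.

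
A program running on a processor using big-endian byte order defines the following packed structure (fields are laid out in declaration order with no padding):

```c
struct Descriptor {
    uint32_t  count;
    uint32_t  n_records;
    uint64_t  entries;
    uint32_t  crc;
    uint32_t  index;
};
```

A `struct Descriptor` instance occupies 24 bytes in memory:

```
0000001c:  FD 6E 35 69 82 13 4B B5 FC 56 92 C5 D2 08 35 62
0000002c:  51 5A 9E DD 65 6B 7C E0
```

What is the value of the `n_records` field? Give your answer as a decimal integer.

`n_records` follows `count` (4 bytes), so it starts at byte offset 4 and occupies 4 bytes.
Bytes at offsets 4..7: 82 13 4B B5.
Big-endian: lowest address holds the most-significant byte.
The bytes are already most-significant first: 0x82134BB5.
0x82134BB5 = 2182302645.

2182302645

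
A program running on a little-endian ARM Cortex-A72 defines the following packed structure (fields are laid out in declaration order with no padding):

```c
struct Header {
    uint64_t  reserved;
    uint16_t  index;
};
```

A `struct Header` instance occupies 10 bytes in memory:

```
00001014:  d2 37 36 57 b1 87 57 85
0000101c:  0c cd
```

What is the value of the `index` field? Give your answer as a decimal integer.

`index` follows `reserved` (8 bytes), so it starts at byte offset 8 and occupies 2 bytes.
Bytes at offsets 8..9: 0C CD.
Little-endian: lowest address holds the least-significant byte.
Reassemble most-significant byte first: CD 0C → 0xCD0C.
0xCD0C = 52492.

52492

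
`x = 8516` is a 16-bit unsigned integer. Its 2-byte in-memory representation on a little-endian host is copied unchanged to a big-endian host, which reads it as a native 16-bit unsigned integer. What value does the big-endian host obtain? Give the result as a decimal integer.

17441

8516 in 16-bit hexadecimal is 0x2144.
Stored little-endian, the bytes at ascending addresses are 44 21.
Read back as big-endian, the last byte is least significant, giving 0x4421.
0x4421 = 17441.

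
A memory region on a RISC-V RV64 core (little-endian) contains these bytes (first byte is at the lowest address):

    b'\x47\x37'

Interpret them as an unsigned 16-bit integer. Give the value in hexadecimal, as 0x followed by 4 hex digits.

0x3747

In little-endian order the low byte comes first in memory.
Reassemble most-significant byte first: 37 47 → 0x3747.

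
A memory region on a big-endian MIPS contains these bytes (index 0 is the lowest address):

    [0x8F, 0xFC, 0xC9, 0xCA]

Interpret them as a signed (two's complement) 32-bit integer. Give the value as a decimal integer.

Big-endian stores the most-significant byte at the lowest address.
The bytes are already most-significant first: 0x8FFCC9CA.
Top bit is set, so as a signed 32-bit value this is 0x8FFCC9CA − 2^32 = -1879258678.

-1879258678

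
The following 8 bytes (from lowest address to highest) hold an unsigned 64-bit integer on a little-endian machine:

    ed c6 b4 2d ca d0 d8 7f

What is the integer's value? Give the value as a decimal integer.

9212342604555142893

Little-endian: lowest address holds the least-significant byte.
Reassemble most-significant byte first: 7F D8 D0 CA 2D B4 C6 ED → 0x7FD8D0CA2DB4C6ED.
0x7FD8D0CA2DB4C6ED = 9212342604555142893.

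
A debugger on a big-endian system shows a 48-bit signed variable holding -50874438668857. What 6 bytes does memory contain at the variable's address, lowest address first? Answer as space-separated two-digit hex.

Two's complement of -50874438668857 in 48 bits: 50874438668857 = 0x2E4520D85239; invert → 0xD1BADF27ADC6; add 1 → 0xD1BADF27ADC7.
Split into bytes (most-significant first): D1 BA DF 27 AD C7.
Big-endian stores the most-significant byte at the lowest address.
So the memory order matches the most-significant-first order: D1 BA DF 27 AD C7.

D1 BA DF 27 AD C7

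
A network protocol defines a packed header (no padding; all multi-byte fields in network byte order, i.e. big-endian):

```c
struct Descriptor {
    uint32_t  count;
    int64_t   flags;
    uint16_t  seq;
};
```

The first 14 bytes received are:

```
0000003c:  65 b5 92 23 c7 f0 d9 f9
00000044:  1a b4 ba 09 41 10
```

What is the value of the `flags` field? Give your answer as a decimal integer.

-4039489201833199095

`flags` follows `count` (4 bytes), so it starts at byte offset 4 and occupies 8 bytes.
Bytes at offsets 4..11: C7 F0 D9 F9 1A B4 BA 09.
Big-endian stores the most-significant byte at the lowest address.
The bytes are already most-significant first: 0xC7F0D9F91AB4BA09.
Top bit is set, so as a signed 64-bit value this is 0xC7F0D9F91AB4BA09 − 2^64 = -4039489201833199095.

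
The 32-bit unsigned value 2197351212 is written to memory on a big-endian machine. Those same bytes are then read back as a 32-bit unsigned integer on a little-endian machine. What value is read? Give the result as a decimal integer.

2197351212 in 32-bit hexadecimal is 0x82F8EB2C.
Stored big-endian, the bytes at ascending addresses are 82 F8 EB 2C.
Read back as little-endian, the first byte is least significant, giving 0x2CEBF882.
0x2CEBF882 = 753662082.

753662082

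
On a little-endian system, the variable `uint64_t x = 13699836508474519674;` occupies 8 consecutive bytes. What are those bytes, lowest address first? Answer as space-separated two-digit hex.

13699836508474519674 in hexadecimal, padded to 64 bits, is 0xBE1F98B8388D307A.
Split into bytes (most-significant first): BE 1F 98 B8 38 8D 30 7A.
Little-endian stores the least-significant byte at the lowest address.
So at ascending addresses the bytes are 7A 30 8D 38 B8 98 1F BE.

7A 30 8D 38 B8 98 1F BE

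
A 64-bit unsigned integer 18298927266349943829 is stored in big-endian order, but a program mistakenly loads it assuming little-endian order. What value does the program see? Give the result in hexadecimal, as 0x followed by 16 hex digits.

0x158C7F9965D9F2FD

18298927266349943829 in 64-bit hexadecimal is 0xFDF2D965997F8C15.
Stored big-endian, the bytes at ascending addresses are FD F2 D9 65 99 7F 8C 15.
Read back as little-endian, the first byte is least significant, giving 0x158C7F9965D9F2FD.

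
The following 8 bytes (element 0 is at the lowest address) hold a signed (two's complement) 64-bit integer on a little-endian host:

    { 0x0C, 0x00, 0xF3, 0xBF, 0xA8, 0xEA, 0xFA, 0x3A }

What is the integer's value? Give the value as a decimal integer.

4249967208873263116

Little-endian stores the least-significant byte at the lowest address.
Reassemble most-significant byte first: 3A FA EA A8 BF F3 00 0C → 0x3AFAEAA8BFF3000C.
0x3AFAEAA8BFF3000C = 4249967208873263116.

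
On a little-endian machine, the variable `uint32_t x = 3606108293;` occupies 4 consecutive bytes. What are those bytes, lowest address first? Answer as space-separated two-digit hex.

3606108293 in hexadecimal, padded to 32 bits, is 0xD6F0D885.
Split into bytes (most-significant first): D6 F0 D8 85.
Little-endian: lowest address holds the least-significant byte.
So at ascending addresses the bytes are 85 D8 F0 D6.

85 D8 F0 D6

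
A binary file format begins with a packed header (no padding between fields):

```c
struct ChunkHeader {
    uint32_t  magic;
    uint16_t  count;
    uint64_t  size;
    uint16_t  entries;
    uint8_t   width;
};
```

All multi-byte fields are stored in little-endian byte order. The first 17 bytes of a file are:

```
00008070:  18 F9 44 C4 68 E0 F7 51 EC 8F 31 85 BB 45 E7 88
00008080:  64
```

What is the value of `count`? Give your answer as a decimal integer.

57448

`count` follows `magic` (4 bytes), so it starts at byte offset 4 and occupies 2 bytes.
Bytes at offsets 4..5: 68 E0.
Little-endian: lowest address holds the least-significant byte.
Reassemble most-significant byte first: E0 68 → 0xE068.
0xE068 = 57448.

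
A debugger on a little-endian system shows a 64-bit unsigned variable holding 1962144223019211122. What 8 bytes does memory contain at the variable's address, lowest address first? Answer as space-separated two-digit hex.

1962144223019211122 in hexadecimal, padded to 64 bits, is 0x1B3AEFC663251972.
Split into bytes (most-significant first): 1B 3A EF C6 63 25 19 72.
In little-endian order the low byte comes first in memory.
So at ascending addresses the bytes are 72 19 25 63 C6 EF 3A 1B.

72 19 25 63 C6 EF 3A 1B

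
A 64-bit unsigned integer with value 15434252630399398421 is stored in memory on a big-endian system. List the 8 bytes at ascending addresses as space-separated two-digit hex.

D6 31 7A FE 40 98 32 15

15434252630399398421 in hexadecimal, padded to 64 bits, is 0xD6317AFE40983215.
Split into bytes (most-significant first): D6 31 7A FE 40 98 32 15.
Big-endian: lowest address holds the most-significant byte.
So the memory order matches the most-significant-first order: D6 31 7A FE 40 98 32 15.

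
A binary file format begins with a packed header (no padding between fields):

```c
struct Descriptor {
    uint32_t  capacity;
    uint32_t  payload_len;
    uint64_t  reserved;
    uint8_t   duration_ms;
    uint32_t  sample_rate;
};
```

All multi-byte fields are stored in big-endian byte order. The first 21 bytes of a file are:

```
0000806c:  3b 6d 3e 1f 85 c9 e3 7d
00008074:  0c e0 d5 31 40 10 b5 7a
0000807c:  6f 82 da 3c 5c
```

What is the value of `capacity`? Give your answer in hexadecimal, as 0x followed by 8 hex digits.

0x3B6D3E1F

`capacity` is the first field, at byte offset 0, occupying 4 bytes.
Bytes at offsets 0..3: 3B 6D 3E 1F.
Big-endian: lowest address holds the most-significant byte.
The bytes are already most-significant first: 0x3B6D3E1F.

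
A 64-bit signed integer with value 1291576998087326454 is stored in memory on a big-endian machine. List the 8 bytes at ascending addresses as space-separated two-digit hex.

1291576998087326454 in hexadecimal, padded to 64 bits, is 0x11EC9A6FCB0F7AF6.
Split into bytes (most-significant first): 11 EC 9A 6F CB 0F 7A F6.
Big-endian: lowest address holds the most-significant byte.
So the memory order matches the most-significant-first order: 11 EC 9A 6F CB 0F 7A F6.

11 EC 9A 6F CB 0F 7A F6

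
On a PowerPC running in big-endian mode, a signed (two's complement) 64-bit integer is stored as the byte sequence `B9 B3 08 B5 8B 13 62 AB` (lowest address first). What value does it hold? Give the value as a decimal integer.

-5065695580046269781

In big-endian order the high byte comes first in memory.
The bytes are already most-significant first: 0xB9B308B58B1362AB.
Top bit is set, so as a signed 64-bit value this is 0xB9B308B58B1362AB − 2^64 = -5065695580046269781.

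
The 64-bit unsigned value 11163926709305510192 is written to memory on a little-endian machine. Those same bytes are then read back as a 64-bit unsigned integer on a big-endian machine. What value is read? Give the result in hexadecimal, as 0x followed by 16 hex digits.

11163926709305510192 in 64-bit hexadecimal is 0x9AEE3C316EA68930.
Stored little-endian, the bytes at ascending addresses are 30 89 A6 6E 31 3C EE 9A.
Read back as big-endian, the last byte is least significant, giving 0x3089A66E313CEE9A.

0x3089A66E313CEE9A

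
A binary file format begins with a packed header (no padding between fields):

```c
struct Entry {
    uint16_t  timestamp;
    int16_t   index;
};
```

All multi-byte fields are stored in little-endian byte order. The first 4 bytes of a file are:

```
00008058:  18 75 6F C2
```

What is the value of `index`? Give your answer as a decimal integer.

-15761

`index` follows `timestamp` (2 bytes), so it starts at byte offset 2 and occupies 2 bytes.
Bytes at offsets 2..3: 6F C2.
Little-endian: lowest address holds the least-significant byte.
Reassemble most-significant byte first: C2 6F → 0xC26F.
Top bit is set, so as a signed 16-bit value this is 0xC26F − 2^16 = -15761.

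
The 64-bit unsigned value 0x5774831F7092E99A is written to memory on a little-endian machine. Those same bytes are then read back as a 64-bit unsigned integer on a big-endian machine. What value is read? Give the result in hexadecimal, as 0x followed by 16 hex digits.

0x9AE992701F837457

Stored little-endian, the bytes at ascending addresses are 9A E9 92 70 1F 83 74 57.
Read back as big-endian, the last byte is least significant, giving 0x9AE992701F837457.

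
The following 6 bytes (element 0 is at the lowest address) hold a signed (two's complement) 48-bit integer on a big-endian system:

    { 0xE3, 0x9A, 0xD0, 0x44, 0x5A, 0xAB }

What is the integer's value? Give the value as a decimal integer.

-31220918101333

Big-endian: lowest address holds the most-significant byte.
The bytes are already most-significant first: 0xE39AD0445AAB.
Top bit is set, so as a signed 48-bit value this is 0xE39AD0445AAB − 2^48 = -31220918101333.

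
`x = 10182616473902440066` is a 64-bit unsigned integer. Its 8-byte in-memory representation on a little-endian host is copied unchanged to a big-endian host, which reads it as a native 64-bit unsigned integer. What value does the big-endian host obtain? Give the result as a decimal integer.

9430254713370791821

10182616473902440066 in 64-bit hexadecimal is 0x8D4FEBBBB2FEDE82.
Stored little-endian, the bytes at ascending addresses are 82 DE FE B2 BB EB 4F 8D.
Read back as big-endian, the last byte is least significant, giving 0x82DEFEB2BBEB4F8D.
0x82DEFEB2BBEB4F8D = 9430254713370791821.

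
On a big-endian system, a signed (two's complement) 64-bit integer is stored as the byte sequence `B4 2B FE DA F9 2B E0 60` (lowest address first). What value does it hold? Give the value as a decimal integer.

-5463993506447237024

In big-endian order the high byte comes first in memory.
The bytes are already most-significant first: 0xB42BFEDAF92BE060.
Top bit is set, so as a signed 64-bit value this is 0xB42BFEDAF92BE060 − 2^64 = -5463993506447237024.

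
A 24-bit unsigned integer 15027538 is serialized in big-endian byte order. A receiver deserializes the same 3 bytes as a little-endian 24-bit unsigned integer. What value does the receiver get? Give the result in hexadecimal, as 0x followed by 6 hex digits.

0x524DE5

15027538 in 24-bit hexadecimal is 0xE54D52.
Stored big-endian, the bytes at ascending addresses are E5 4D 52.
Read back as little-endian, the first byte is least significant, giving 0x524DE5.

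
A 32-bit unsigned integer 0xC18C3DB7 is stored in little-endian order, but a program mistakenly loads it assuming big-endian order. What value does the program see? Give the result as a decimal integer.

3074264257

Stored little-endian, the bytes at ascending addresses are B7 3D 8C C1.
Read back as big-endian, the last byte is least significant, giving 0xB73D8CC1.
0xB73D8CC1 = 3074264257.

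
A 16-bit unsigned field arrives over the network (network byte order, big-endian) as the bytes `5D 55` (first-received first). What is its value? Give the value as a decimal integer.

23893

In big-endian order the high byte comes first in memory.
The bytes are already most-significant first: 0x5D55.
0x5D55 = 23893.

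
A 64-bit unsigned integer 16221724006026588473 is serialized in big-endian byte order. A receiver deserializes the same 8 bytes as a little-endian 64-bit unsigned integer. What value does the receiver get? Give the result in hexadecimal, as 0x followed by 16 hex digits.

0x3931A47F09241FE1

16221724006026588473 in 64-bit hexadecimal is 0xE11F24097FA43139.
Stored big-endian, the bytes at ascending addresses are E1 1F 24 09 7F A4 31 39.
Read back as little-endian, the first byte is least significant, giving 0x3931A47F09241FE1.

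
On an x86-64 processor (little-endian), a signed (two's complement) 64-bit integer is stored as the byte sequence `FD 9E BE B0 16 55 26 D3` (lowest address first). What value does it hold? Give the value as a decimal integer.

-3231802126648828163

Little-endian stores the least-significant byte at the lowest address.
Reassemble most-significant byte first: D3 26 55 16 B0 BE 9E FD → 0xD3265516B0BE9EFD.
Top bit is set, so as a signed 64-bit value this is 0xD3265516B0BE9EFD − 2^64 = -3231802126648828163.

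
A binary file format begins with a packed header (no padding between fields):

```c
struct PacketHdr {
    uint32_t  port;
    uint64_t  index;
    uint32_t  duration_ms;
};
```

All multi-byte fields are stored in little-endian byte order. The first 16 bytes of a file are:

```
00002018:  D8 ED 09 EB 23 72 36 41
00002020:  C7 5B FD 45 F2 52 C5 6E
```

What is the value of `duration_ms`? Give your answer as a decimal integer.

1858425586

`duration_ms` follows `port` (4 B), `index` (8 B), so it starts at offset 4 + 8 = 12 and occupies 4 bytes.
Bytes at offsets 12..15: F2 52 C5 6E.
Little-endian: lowest address holds the least-significant byte.
Reassemble most-significant byte first: 6E C5 52 F2 → 0x6EC552F2.
0x6EC552F2 = 1858425586.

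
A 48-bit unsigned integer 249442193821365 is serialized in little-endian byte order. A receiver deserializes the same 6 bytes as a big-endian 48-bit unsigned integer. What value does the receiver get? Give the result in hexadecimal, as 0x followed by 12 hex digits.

249442193821365 in 48-bit hexadecimal is 0xE2DDC95ACEB5.
Stored little-endian, the bytes at ascending addresses are B5 CE 5A C9 DD E2.
Read back as big-endian, the last byte is least significant, giving 0xB5CE5AC9DDE2.

0xB5CE5AC9DDE2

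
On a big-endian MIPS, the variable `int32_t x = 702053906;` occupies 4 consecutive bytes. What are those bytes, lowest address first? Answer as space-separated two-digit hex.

702053906 in hexadecimal, padded to 32 bits, is 0x29D87E12.
Split into bytes (most-significant first): 29 D8 7E 12.
Big-endian stores the most-significant byte at the lowest address.
So the memory order matches the most-significant-first order: 29 D8 7E 12.

29 D8 7E 12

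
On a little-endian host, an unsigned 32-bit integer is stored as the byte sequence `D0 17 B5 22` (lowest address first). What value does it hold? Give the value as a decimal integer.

582293456

In little-endian order the low byte comes first in memory.
Reassemble most-significant byte first: 22 B5 17 D0 → 0x22B517D0.
0x22B517D0 = 582293456.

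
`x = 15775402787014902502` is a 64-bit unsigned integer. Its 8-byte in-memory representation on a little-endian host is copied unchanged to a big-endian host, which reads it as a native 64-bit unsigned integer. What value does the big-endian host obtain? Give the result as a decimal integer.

16574016064606563802

15775402787014902502 in 64-bit hexadecimal is 0xDAED7D40CCBB02E6.
Stored little-endian, the bytes at ascending addresses are E6 02 BB CC 40 7D ED DA.
Read back as big-endian, the last byte is least significant, giving 0xE602BBCC407DEDDA.
0xE602BBCC407DEDDA = 16574016064606563802.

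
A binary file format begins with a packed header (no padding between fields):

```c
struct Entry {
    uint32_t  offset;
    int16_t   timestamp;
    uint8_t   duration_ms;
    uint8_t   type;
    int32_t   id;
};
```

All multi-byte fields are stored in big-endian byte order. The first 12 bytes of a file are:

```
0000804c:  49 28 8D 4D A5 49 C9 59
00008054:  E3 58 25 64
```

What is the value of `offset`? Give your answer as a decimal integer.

`offset` is the first field, at byte offset 0, occupying 4 bytes.
Bytes at offsets 0..3: 49 28 8D 4D.
Big-endian stores the most-significant byte at the lowest address.
The bytes are already most-significant first: 0x49288D4D.
0x49288D4D = 1227394381.

1227394381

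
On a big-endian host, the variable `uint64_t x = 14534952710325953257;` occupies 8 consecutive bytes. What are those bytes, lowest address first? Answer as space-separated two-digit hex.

C9 B6 86 7B 06 14 62 E9

14534952710325953257 in hexadecimal, padded to 64 bits, is 0xC9B6867B061462E9.
Split into bytes (most-significant first): C9 B6 86 7B 06 14 62 E9.
Big-endian: lowest address holds the most-significant byte.
So the memory order matches the most-significant-first order: C9 B6 86 7B 06 14 62 E9.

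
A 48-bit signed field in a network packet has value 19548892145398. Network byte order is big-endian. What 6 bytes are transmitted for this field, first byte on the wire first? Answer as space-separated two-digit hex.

19548892145398 in hexadecimal, padded to 48 bits, is 0x11C794C5A6F6.
Split into bytes (most-significant first): 11 C7 94 C5 A6 F6.
Big-endian stores the most-significant byte at the lowest address.
So the memory order matches the most-significant-first order: 11 C7 94 C5 A6 F6.

11 C7 94 C5 A6 F6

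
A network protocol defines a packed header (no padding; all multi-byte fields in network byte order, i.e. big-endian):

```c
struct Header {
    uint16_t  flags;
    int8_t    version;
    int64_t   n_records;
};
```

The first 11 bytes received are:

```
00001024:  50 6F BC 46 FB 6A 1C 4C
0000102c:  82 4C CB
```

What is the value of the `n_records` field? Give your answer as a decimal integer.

5114798471584566475

`n_records` follows `flags` (2 B), `version` (1 B), so it starts at offset 2 + 1 = 3 and occupies 8 bytes.
Bytes at offsets 3..10: 46 FB 6A 1C 4C 82 4C CB.
In big-endian order the high byte comes first in memory.
The bytes are already most-significant first: 0x46FB6A1C4C824CCB.
0x46FB6A1C4C824CCB = 5114798471584566475.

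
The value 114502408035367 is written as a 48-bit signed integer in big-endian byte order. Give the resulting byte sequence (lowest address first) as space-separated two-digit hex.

68 23 AB 5B 5C 27

114502408035367 in hexadecimal, padded to 48 bits, is 0x6823AB5B5C27.
Split into bytes (most-significant first): 68 23 AB 5B 5C 27.
In big-endian order the high byte comes first in memory.
So the memory order matches the most-significant-first order: 68 23 AB 5B 5C 27.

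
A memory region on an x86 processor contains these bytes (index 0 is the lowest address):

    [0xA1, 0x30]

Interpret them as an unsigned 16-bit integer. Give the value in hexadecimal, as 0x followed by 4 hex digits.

0x30A1

Little-endian: lowest address holds the least-significant byte.
Reassemble most-significant byte first: 30 A1 → 0x30A1.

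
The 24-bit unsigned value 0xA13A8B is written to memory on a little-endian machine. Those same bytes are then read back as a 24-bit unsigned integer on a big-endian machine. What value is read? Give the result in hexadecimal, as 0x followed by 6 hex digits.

0x8B3AA1

Stored little-endian, the bytes at ascending addresses are 8B 3A A1.
Read back as big-endian, the last byte is least significant, giving 0x8B3AA1.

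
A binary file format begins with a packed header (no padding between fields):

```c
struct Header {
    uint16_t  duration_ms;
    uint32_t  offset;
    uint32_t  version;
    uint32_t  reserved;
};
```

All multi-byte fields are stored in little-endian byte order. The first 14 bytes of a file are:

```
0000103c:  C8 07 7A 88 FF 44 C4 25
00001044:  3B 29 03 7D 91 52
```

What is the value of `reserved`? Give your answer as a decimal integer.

1385266435

`reserved` follows `duration_ms` (2 B), `offset` (4 B), `version` (4 B), so it starts at offset 2 + 4 + 4 = 10 and occupies 4 bytes.
Bytes at offsets 10..13: 03 7D 91 52.
In little-endian order the low byte comes first in memory.
Reassemble most-significant byte first: 52 91 7D 03 → 0x52917D03.
0x52917D03 = 1385266435.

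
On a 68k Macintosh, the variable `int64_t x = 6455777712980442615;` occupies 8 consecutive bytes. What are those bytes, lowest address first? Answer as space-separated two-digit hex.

6455777712980442615 in hexadecimal, padded to 64 bits, is 0x599787A033153DF7.
Split into bytes (most-significant first): 59 97 87 A0 33 15 3D F7.
In big-endian order the high byte comes first in memory.
So the memory order matches the most-significant-first order: 59 97 87 A0 33 15 3D F7.

59 97 87 A0 33 15 3D F7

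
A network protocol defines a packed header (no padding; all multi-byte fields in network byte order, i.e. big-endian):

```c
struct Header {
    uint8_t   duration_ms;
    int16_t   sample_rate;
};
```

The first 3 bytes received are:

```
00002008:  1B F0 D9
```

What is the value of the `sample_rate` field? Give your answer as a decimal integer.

-3879

`sample_rate` follows `duration_ms` (1 byte), so it starts at byte offset 1 and occupies 2 bytes.
Bytes at offsets 1..2: F0 D9.
Big-endian: lowest address holds the most-significant byte.
The bytes are already most-significant first: 0xF0D9.
Top bit is set, so as a signed 16-bit value this is 0xF0D9 − 2^16 = -3879.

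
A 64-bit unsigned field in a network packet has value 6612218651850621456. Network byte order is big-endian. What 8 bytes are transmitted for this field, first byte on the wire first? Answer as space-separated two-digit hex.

6612218651850621456 in hexadecimal, padded to 64 bits, is 0x5BC351D4B0C4C210.
Split into bytes (most-significant first): 5B C3 51 D4 B0 C4 C2 10.
Big-endian stores the most-significant byte at the lowest address.
So the memory order matches the most-significant-first order: 5B C3 51 D4 B0 C4 C2 10.

5B C3 51 D4 B0 C4 C2 10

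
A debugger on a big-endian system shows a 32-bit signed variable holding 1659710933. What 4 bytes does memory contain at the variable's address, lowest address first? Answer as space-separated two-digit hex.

1659710933 in hexadecimal, padded to 32 bits, is 0x62ED2DD5.
Split into bytes (most-significant first): 62 ED 2D D5.
In big-endian order the high byte comes first in memory.
So the memory order matches the most-significant-first order: 62 ED 2D D5.

62 ED 2D D5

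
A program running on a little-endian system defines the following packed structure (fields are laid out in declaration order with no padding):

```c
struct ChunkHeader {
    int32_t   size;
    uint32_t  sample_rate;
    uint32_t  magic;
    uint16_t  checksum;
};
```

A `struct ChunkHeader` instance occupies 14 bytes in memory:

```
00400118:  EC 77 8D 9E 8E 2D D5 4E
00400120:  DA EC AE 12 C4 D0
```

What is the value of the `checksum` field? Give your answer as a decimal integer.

53444

`checksum` follows `size` (4 B), `sample_rate` (4 B), `magic` (4 B), so it starts at offset 4 + 4 + 4 = 12 and occupies 2 bytes.
Bytes at offsets 12..13: C4 D0.
In little-endian order the low byte comes first in memory.
Reassemble most-significant byte first: D0 C4 → 0xD0C4.
0xD0C4 = 53444.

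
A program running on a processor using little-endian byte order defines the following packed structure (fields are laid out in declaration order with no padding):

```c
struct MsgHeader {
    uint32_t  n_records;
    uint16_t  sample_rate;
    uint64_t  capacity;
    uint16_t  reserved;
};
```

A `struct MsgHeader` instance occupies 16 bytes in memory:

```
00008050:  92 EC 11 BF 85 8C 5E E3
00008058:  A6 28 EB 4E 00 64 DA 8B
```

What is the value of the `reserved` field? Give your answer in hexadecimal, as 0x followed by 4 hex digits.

`reserved` follows `n_records` (4 B), `sample_rate` (2 B), `capacity` (8 B), so it starts at offset 4 + 2 + 8 = 14 and occupies 2 bytes.
Bytes at offsets 14..15: DA 8B.
In little-endian order the low byte comes first in memory.
Reassemble most-significant byte first: 8B DA → 0x8BDA.

0x8BDA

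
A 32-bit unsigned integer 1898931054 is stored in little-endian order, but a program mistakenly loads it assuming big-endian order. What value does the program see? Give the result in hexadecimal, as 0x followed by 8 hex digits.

0x6E632F71

1898931054 in 32-bit hexadecimal is 0x712F636E.
Stored little-endian, the bytes at ascending addresses are 6E 63 2F 71.
Read back as big-endian, the last byte is least significant, giving 0x6E632F71.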